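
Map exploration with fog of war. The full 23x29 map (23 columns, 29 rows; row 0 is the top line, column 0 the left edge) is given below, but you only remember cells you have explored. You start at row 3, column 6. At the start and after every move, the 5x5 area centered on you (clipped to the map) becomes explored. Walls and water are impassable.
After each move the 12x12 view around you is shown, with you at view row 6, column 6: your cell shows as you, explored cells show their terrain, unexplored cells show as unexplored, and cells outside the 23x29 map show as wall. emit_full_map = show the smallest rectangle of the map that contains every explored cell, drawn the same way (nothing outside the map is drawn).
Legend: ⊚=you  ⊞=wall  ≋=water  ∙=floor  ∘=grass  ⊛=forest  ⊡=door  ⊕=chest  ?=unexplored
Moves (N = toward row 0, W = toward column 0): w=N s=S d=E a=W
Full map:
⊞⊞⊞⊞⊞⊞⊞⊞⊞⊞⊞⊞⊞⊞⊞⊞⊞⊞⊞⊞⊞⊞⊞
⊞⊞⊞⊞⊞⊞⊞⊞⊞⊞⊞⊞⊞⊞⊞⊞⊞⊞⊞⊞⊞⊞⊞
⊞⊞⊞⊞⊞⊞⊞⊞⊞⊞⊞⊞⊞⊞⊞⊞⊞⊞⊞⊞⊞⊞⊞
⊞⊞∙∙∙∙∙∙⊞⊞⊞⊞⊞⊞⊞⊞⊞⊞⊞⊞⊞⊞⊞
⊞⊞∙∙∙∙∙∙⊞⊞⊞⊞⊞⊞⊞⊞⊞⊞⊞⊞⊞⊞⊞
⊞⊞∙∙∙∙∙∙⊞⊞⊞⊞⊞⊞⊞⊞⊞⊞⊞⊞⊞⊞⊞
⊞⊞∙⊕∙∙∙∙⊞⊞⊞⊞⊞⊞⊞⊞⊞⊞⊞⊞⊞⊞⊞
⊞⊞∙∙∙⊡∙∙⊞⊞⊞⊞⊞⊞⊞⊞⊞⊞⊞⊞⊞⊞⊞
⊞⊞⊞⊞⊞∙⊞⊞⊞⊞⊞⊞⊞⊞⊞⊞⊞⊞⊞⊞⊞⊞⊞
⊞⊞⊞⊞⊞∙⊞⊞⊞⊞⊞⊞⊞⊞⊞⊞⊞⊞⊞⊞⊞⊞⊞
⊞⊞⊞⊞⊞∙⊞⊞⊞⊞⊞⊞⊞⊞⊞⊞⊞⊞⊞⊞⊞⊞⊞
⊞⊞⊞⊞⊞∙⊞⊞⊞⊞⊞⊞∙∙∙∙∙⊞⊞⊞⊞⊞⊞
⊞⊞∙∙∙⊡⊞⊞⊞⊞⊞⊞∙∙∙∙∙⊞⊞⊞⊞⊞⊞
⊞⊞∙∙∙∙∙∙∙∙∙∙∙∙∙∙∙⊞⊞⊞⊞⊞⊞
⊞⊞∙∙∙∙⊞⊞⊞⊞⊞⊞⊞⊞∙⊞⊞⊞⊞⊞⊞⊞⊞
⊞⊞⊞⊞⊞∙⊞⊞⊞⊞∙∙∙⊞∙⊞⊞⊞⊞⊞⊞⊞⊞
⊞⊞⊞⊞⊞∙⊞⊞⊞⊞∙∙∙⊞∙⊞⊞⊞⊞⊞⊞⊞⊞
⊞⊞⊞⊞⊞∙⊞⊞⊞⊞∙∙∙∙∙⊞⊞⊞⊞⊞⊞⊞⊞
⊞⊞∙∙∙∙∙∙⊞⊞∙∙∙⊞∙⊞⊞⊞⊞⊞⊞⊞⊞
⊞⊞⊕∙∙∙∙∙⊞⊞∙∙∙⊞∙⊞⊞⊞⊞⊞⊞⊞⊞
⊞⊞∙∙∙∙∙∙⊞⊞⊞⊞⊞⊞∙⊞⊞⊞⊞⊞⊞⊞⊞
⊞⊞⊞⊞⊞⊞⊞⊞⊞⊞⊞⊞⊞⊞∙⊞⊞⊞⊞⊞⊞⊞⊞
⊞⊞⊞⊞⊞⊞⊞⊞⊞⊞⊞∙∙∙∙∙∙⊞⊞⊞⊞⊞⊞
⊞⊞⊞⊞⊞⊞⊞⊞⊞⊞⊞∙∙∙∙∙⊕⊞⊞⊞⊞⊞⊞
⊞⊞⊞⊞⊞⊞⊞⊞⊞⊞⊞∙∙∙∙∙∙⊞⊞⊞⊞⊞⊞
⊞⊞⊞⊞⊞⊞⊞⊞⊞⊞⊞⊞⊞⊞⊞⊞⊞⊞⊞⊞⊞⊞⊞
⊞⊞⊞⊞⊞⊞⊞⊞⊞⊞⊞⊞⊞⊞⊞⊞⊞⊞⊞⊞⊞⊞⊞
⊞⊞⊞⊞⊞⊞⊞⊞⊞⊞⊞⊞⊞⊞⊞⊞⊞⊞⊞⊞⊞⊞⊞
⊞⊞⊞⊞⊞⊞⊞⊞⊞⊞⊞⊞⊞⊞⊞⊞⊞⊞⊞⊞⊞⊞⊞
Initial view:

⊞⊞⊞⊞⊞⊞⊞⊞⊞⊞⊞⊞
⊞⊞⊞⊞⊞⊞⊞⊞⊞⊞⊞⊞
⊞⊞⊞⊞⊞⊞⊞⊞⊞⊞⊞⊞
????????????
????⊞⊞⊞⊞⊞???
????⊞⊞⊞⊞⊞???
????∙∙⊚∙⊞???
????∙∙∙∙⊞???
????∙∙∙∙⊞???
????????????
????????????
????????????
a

⊞⊞⊞⊞⊞⊞⊞⊞⊞⊞⊞⊞
⊞⊞⊞⊞⊞⊞⊞⊞⊞⊞⊞⊞
⊞⊞⊞⊞⊞⊞⊞⊞⊞⊞⊞⊞
⊞???????????
⊞???⊞⊞⊞⊞⊞⊞??
⊞???⊞⊞⊞⊞⊞⊞??
⊞???∙∙⊚∙∙⊞??
⊞???∙∙∙∙∙⊞??
⊞???∙∙∙∙∙⊞??
⊞???????????
⊞???????????
⊞???????????

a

⊞⊞⊞⊞⊞⊞⊞⊞⊞⊞⊞⊞
⊞⊞⊞⊞⊞⊞⊞⊞⊞⊞⊞⊞
⊞⊞⊞⊞⊞⊞⊞⊞⊞⊞⊞⊞
⊞⊞??????????
⊞⊞??⊞⊞⊞⊞⊞⊞⊞?
⊞⊞??⊞⊞⊞⊞⊞⊞⊞?
⊞⊞??∙∙⊚∙∙∙⊞?
⊞⊞??∙∙∙∙∙∙⊞?
⊞⊞??∙∙∙∙∙∙⊞?
⊞⊞??????????
⊞⊞??????????
⊞⊞??????????

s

⊞⊞⊞⊞⊞⊞⊞⊞⊞⊞⊞⊞
⊞⊞⊞⊞⊞⊞⊞⊞⊞⊞⊞⊞
⊞⊞??????????
⊞⊞??⊞⊞⊞⊞⊞⊞⊞?
⊞⊞??⊞⊞⊞⊞⊞⊞⊞?
⊞⊞??∙∙∙∙∙∙⊞?
⊞⊞??∙∙⊚∙∙∙⊞?
⊞⊞??∙∙∙∙∙∙⊞?
⊞⊞??∙⊕∙∙∙???
⊞⊞??????????
⊞⊞??????????
⊞⊞??????????

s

⊞⊞⊞⊞⊞⊞⊞⊞⊞⊞⊞⊞
⊞⊞??????????
⊞⊞??⊞⊞⊞⊞⊞⊞⊞?
⊞⊞??⊞⊞⊞⊞⊞⊞⊞?
⊞⊞??∙∙∙∙∙∙⊞?
⊞⊞??∙∙∙∙∙∙⊞?
⊞⊞??∙∙⊚∙∙∙⊞?
⊞⊞??∙⊕∙∙∙???
⊞⊞??∙∙∙⊡∙???
⊞⊞??????????
⊞⊞??????????
⊞⊞??????????

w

⊞⊞⊞⊞⊞⊞⊞⊞⊞⊞⊞⊞
⊞⊞⊞⊞⊞⊞⊞⊞⊞⊞⊞⊞
⊞⊞??????????
⊞⊞??⊞⊞⊞⊞⊞⊞⊞?
⊞⊞??⊞⊞⊞⊞⊞⊞⊞?
⊞⊞??∙∙∙∙∙∙⊞?
⊞⊞??∙∙⊚∙∙∙⊞?
⊞⊞??∙∙∙∙∙∙⊞?
⊞⊞??∙⊕∙∙∙???
⊞⊞??∙∙∙⊡∙???
⊞⊞??????????
⊞⊞??????????

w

⊞⊞⊞⊞⊞⊞⊞⊞⊞⊞⊞⊞
⊞⊞⊞⊞⊞⊞⊞⊞⊞⊞⊞⊞
⊞⊞⊞⊞⊞⊞⊞⊞⊞⊞⊞⊞
⊞⊞??????????
⊞⊞??⊞⊞⊞⊞⊞⊞⊞?
⊞⊞??⊞⊞⊞⊞⊞⊞⊞?
⊞⊞??∙∙⊚∙∙∙⊞?
⊞⊞??∙∙∙∙∙∙⊞?
⊞⊞??∙∙∙∙∙∙⊞?
⊞⊞??∙⊕∙∙∙???
⊞⊞??∙∙∙⊡∙???
⊞⊞??????????

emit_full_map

⊞⊞⊞⊞⊞⊞⊞
⊞⊞⊞⊞⊞⊞⊞
∙∙⊚∙∙∙⊞
∙∙∙∙∙∙⊞
∙∙∙∙∙∙⊞
∙⊕∙∙∙??
∙∙∙⊡∙??

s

⊞⊞⊞⊞⊞⊞⊞⊞⊞⊞⊞⊞
⊞⊞⊞⊞⊞⊞⊞⊞⊞⊞⊞⊞
⊞⊞??????????
⊞⊞??⊞⊞⊞⊞⊞⊞⊞?
⊞⊞??⊞⊞⊞⊞⊞⊞⊞?
⊞⊞??∙∙∙∙∙∙⊞?
⊞⊞??∙∙⊚∙∙∙⊞?
⊞⊞??∙∙∙∙∙∙⊞?
⊞⊞??∙⊕∙∙∙???
⊞⊞??∙∙∙⊡∙???
⊞⊞??????????
⊞⊞??????????

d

⊞⊞⊞⊞⊞⊞⊞⊞⊞⊞⊞⊞
⊞⊞⊞⊞⊞⊞⊞⊞⊞⊞⊞⊞
⊞???????????
⊞??⊞⊞⊞⊞⊞⊞⊞??
⊞??⊞⊞⊞⊞⊞⊞⊞??
⊞??∙∙∙∙∙∙⊞??
⊞??∙∙∙⊚∙∙⊞??
⊞??∙∙∙∙∙∙⊞??
⊞??∙⊕∙∙∙∙???
⊞??∙∙∙⊡∙????
⊞???????????
⊞???????????

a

⊞⊞⊞⊞⊞⊞⊞⊞⊞⊞⊞⊞
⊞⊞⊞⊞⊞⊞⊞⊞⊞⊞⊞⊞
⊞⊞??????????
⊞⊞??⊞⊞⊞⊞⊞⊞⊞?
⊞⊞??⊞⊞⊞⊞⊞⊞⊞?
⊞⊞??∙∙∙∙∙∙⊞?
⊞⊞??∙∙⊚∙∙∙⊞?
⊞⊞??∙∙∙∙∙∙⊞?
⊞⊞??∙⊕∙∙∙∙??
⊞⊞??∙∙∙⊡∙???
⊞⊞??????????
⊞⊞??????????

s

⊞⊞⊞⊞⊞⊞⊞⊞⊞⊞⊞⊞
⊞⊞??????????
⊞⊞??⊞⊞⊞⊞⊞⊞⊞?
⊞⊞??⊞⊞⊞⊞⊞⊞⊞?
⊞⊞??∙∙∙∙∙∙⊞?
⊞⊞??∙∙∙∙∙∙⊞?
⊞⊞??∙∙⊚∙∙∙⊞?
⊞⊞??∙⊕∙∙∙∙??
⊞⊞??∙∙∙⊡∙???
⊞⊞??????????
⊞⊞??????????
⊞⊞??????????

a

⊞⊞⊞⊞⊞⊞⊞⊞⊞⊞⊞⊞
⊞⊞⊞?????????
⊞⊞⊞??⊞⊞⊞⊞⊞⊞⊞
⊞⊞⊞??⊞⊞⊞⊞⊞⊞⊞
⊞⊞⊞?⊞∙∙∙∙∙∙⊞
⊞⊞⊞?⊞∙∙∙∙∙∙⊞
⊞⊞⊞?⊞∙⊚∙∙∙∙⊞
⊞⊞⊞?⊞∙⊕∙∙∙∙?
⊞⊞⊞?⊞∙∙∙⊡∙??
⊞⊞⊞?????????
⊞⊞⊞?????????
⊞⊞⊞?????????

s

⊞⊞⊞?????????
⊞⊞⊞??⊞⊞⊞⊞⊞⊞⊞
⊞⊞⊞??⊞⊞⊞⊞⊞⊞⊞
⊞⊞⊞?⊞∙∙∙∙∙∙⊞
⊞⊞⊞?⊞∙∙∙∙∙∙⊞
⊞⊞⊞?⊞∙∙∙∙∙∙⊞
⊞⊞⊞?⊞∙⊚∙∙∙∙?
⊞⊞⊞?⊞∙∙∙⊡∙??
⊞⊞⊞?⊞⊞⊞⊞∙???
⊞⊞⊞?????????
⊞⊞⊞?????????
⊞⊞⊞?????????

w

⊞⊞⊞⊞⊞⊞⊞⊞⊞⊞⊞⊞
⊞⊞⊞?????????
⊞⊞⊞??⊞⊞⊞⊞⊞⊞⊞
⊞⊞⊞??⊞⊞⊞⊞⊞⊞⊞
⊞⊞⊞?⊞∙∙∙∙∙∙⊞
⊞⊞⊞?⊞∙∙∙∙∙∙⊞
⊞⊞⊞?⊞∙⊚∙∙∙∙⊞
⊞⊞⊞?⊞∙⊕∙∙∙∙?
⊞⊞⊞?⊞∙∙∙⊡∙??
⊞⊞⊞?⊞⊞⊞⊞∙???
⊞⊞⊞?????????
⊞⊞⊞?????????

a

⊞⊞⊞⊞⊞⊞⊞⊞⊞⊞⊞⊞
⊞⊞⊞⊞????????
⊞⊞⊞⊞??⊞⊞⊞⊞⊞⊞
⊞⊞⊞⊞??⊞⊞⊞⊞⊞⊞
⊞⊞⊞⊞⊞⊞∙∙∙∙∙∙
⊞⊞⊞⊞⊞⊞∙∙∙∙∙∙
⊞⊞⊞⊞⊞⊞⊚∙∙∙∙∙
⊞⊞⊞⊞⊞⊞∙⊕∙∙∙∙
⊞⊞⊞⊞⊞⊞∙∙∙⊡∙?
⊞⊞⊞⊞?⊞⊞⊞⊞∙??
⊞⊞⊞⊞????????
⊞⊞⊞⊞????????

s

⊞⊞⊞⊞????????
⊞⊞⊞⊞??⊞⊞⊞⊞⊞⊞
⊞⊞⊞⊞??⊞⊞⊞⊞⊞⊞
⊞⊞⊞⊞⊞⊞∙∙∙∙∙∙
⊞⊞⊞⊞⊞⊞∙∙∙∙∙∙
⊞⊞⊞⊞⊞⊞∙∙∙∙∙∙
⊞⊞⊞⊞⊞⊞⊚⊕∙∙∙∙
⊞⊞⊞⊞⊞⊞∙∙∙⊡∙?
⊞⊞⊞⊞⊞⊞⊞⊞⊞∙??
⊞⊞⊞⊞????????
⊞⊞⊞⊞????????
⊞⊞⊞⊞????????

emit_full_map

??⊞⊞⊞⊞⊞⊞⊞
??⊞⊞⊞⊞⊞⊞⊞
⊞⊞∙∙∙∙∙∙⊞
⊞⊞∙∙∙∙∙∙⊞
⊞⊞∙∙∙∙∙∙⊞
⊞⊞⊚⊕∙∙∙∙?
⊞⊞∙∙∙⊡∙??
⊞⊞⊞⊞⊞∙???

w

⊞⊞⊞⊞⊞⊞⊞⊞⊞⊞⊞⊞
⊞⊞⊞⊞????????
⊞⊞⊞⊞??⊞⊞⊞⊞⊞⊞
⊞⊞⊞⊞??⊞⊞⊞⊞⊞⊞
⊞⊞⊞⊞⊞⊞∙∙∙∙∙∙
⊞⊞⊞⊞⊞⊞∙∙∙∙∙∙
⊞⊞⊞⊞⊞⊞⊚∙∙∙∙∙
⊞⊞⊞⊞⊞⊞∙⊕∙∙∙∙
⊞⊞⊞⊞⊞⊞∙∙∙⊡∙?
⊞⊞⊞⊞⊞⊞⊞⊞⊞∙??
⊞⊞⊞⊞????????
⊞⊞⊞⊞????????

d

⊞⊞⊞⊞⊞⊞⊞⊞⊞⊞⊞⊞
⊞⊞⊞?????????
⊞⊞⊞??⊞⊞⊞⊞⊞⊞⊞
⊞⊞⊞??⊞⊞⊞⊞⊞⊞⊞
⊞⊞⊞⊞⊞∙∙∙∙∙∙⊞
⊞⊞⊞⊞⊞∙∙∙∙∙∙⊞
⊞⊞⊞⊞⊞∙⊚∙∙∙∙⊞
⊞⊞⊞⊞⊞∙⊕∙∙∙∙?
⊞⊞⊞⊞⊞∙∙∙⊡∙??
⊞⊞⊞⊞⊞⊞⊞⊞∙???
⊞⊞⊞?????????
⊞⊞⊞?????????

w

⊞⊞⊞⊞⊞⊞⊞⊞⊞⊞⊞⊞
⊞⊞⊞⊞⊞⊞⊞⊞⊞⊞⊞⊞
⊞⊞⊞?????????
⊞⊞⊞??⊞⊞⊞⊞⊞⊞⊞
⊞⊞⊞?⊞⊞⊞⊞⊞⊞⊞⊞
⊞⊞⊞⊞⊞∙∙∙∙∙∙⊞
⊞⊞⊞⊞⊞∙⊚∙∙∙∙⊞
⊞⊞⊞⊞⊞∙∙∙∙∙∙⊞
⊞⊞⊞⊞⊞∙⊕∙∙∙∙?
⊞⊞⊞⊞⊞∙∙∙⊡∙??
⊞⊞⊞⊞⊞⊞⊞⊞∙???
⊞⊞⊞?????????

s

⊞⊞⊞⊞⊞⊞⊞⊞⊞⊞⊞⊞
⊞⊞⊞?????????
⊞⊞⊞??⊞⊞⊞⊞⊞⊞⊞
⊞⊞⊞?⊞⊞⊞⊞⊞⊞⊞⊞
⊞⊞⊞⊞⊞∙∙∙∙∙∙⊞
⊞⊞⊞⊞⊞∙∙∙∙∙∙⊞
⊞⊞⊞⊞⊞∙⊚∙∙∙∙⊞
⊞⊞⊞⊞⊞∙⊕∙∙∙∙?
⊞⊞⊞⊞⊞∙∙∙⊡∙??
⊞⊞⊞⊞⊞⊞⊞⊞∙???
⊞⊞⊞?????????
⊞⊞⊞?????????

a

⊞⊞⊞⊞⊞⊞⊞⊞⊞⊞⊞⊞
⊞⊞⊞⊞????????
⊞⊞⊞⊞??⊞⊞⊞⊞⊞⊞
⊞⊞⊞⊞?⊞⊞⊞⊞⊞⊞⊞
⊞⊞⊞⊞⊞⊞∙∙∙∙∙∙
⊞⊞⊞⊞⊞⊞∙∙∙∙∙∙
⊞⊞⊞⊞⊞⊞⊚∙∙∙∙∙
⊞⊞⊞⊞⊞⊞∙⊕∙∙∙∙
⊞⊞⊞⊞⊞⊞∙∙∙⊡∙?
⊞⊞⊞⊞⊞⊞⊞⊞⊞∙??
⊞⊞⊞⊞????????
⊞⊞⊞⊞????????

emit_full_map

??⊞⊞⊞⊞⊞⊞⊞
?⊞⊞⊞⊞⊞⊞⊞⊞
⊞⊞∙∙∙∙∙∙⊞
⊞⊞∙∙∙∙∙∙⊞
⊞⊞⊚∙∙∙∙∙⊞
⊞⊞∙⊕∙∙∙∙?
⊞⊞∙∙∙⊡∙??
⊞⊞⊞⊞⊞∙???

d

⊞⊞⊞⊞⊞⊞⊞⊞⊞⊞⊞⊞
⊞⊞⊞?????????
⊞⊞⊞??⊞⊞⊞⊞⊞⊞⊞
⊞⊞⊞?⊞⊞⊞⊞⊞⊞⊞⊞
⊞⊞⊞⊞⊞∙∙∙∙∙∙⊞
⊞⊞⊞⊞⊞∙∙∙∙∙∙⊞
⊞⊞⊞⊞⊞∙⊚∙∙∙∙⊞
⊞⊞⊞⊞⊞∙⊕∙∙∙∙?
⊞⊞⊞⊞⊞∙∙∙⊡∙??
⊞⊞⊞⊞⊞⊞⊞⊞∙???
⊞⊞⊞?????????
⊞⊞⊞?????????

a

⊞⊞⊞⊞⊞⊞⊞⊞⊞⊞⊞⊞
⊞⊞⊞⊞????????
⊞⊞⊞⊞??⊞⊞⊞⊞⊞⊞
⊞⊞⊞⊞?⊞⊞⊞⊞⊞⊞⊞
⊞⊞⊞⊞⊞⊞∙∙∙∙∙∙
⊞⊞⊞⊞⊞⊞∙∙∙∙∙∙
⊞⊞⊞⊞⊞⊞⊚∙∙∙∙∙
⊞⊞⊞⊞⊞⊞∙⊕∙∙∙∙
⊞⊞⊞⊞⊞⊞∙∙∙⊡∙?
⊞⊞⊞⊞⊞⊞⊞⊞⊞∙??
⊞⊞⊞⊞????????
⊞⊞⊞⊞????????

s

⊞⊞⊞⊞????????
⊞⊞⊞⊞??⊞⊞⊞⊞⊞⊞
⊞⊞⊞⊞?⊞⊞⊞⊞⊞⊞⊞
⊞⊞⊞⊞⊞⊞∙∙∙∙∙∙
⊞⊞⊞⊞⊞⊞∙∙∙∙∙∙
⊞⊞⊞⊞⊞⊞∙∙∙∙∙∙
⊞⊞⊞⊞⊞⊞⊚⊕∙∙∙∙
⊞⊞⊞⊞⊞⊞∙∙∙⊡∙?
⊞⊞⊞⊞⊞⊞⊞⊞⊞∙??
⊞⊞⊞⊞????????
⊞⊞⊞⊞????????
⊞⊞⊞⊞????????


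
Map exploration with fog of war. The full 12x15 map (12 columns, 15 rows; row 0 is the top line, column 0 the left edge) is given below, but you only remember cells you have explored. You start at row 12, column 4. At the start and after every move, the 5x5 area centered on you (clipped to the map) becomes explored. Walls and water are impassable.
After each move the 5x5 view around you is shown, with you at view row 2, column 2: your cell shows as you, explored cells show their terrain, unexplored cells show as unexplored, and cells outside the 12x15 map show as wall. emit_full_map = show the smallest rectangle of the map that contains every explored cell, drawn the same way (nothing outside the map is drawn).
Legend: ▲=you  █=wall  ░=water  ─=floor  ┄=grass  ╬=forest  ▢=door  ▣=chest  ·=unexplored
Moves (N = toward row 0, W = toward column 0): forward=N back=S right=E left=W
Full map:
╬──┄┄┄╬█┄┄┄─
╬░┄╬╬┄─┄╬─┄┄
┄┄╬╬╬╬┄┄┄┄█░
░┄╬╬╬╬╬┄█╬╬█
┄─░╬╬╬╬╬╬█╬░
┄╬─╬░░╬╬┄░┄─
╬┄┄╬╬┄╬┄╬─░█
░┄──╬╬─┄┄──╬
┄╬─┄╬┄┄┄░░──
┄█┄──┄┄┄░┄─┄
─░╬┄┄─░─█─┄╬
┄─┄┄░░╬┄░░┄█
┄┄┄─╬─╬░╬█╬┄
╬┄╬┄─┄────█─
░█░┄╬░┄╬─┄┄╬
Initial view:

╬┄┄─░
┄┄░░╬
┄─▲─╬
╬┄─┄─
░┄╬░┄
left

░╬┄┄─
─┄┄░░
┄┄▲╬─
┄╬┄─┄
█░┄╬░

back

─┄┄░░
┄┄─╬─
┄╬▲─┄
█░┄╬░
█████

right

┄┄░░╬
┄─╬─╬
╬┄▲┄─
░┄╬░┄
█████

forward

╬┄┄─░
┄┄░░╬
┄─▲─╬
╬┄─┄─
░┄╬░┄

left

░╬┄┄─
─┄┄░░
┄┄▲╬─
┄╬┄─┄
█░┄╬░

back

─┄┄░░
┄┄─╬─
┄╬▲─┄
█░┄╬░
█████

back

┄┄─╬─
┄╬┄─┄
█░▲╬░
█████
█████

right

┄─╬─╬
╬┄─┄─
░┄▲░┄
█████
█████

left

┄┄─╬─
┄╬┄─┄
█░▲╬░
█████
█████

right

┄─╬─╬
╬┄─┄─
░┄▲░┄
█████
█████

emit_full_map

░╬┄┄─░
─┄┄░░╬
┄┄─╬─╬
┄╬┄─┄─
█░┄▲░┄


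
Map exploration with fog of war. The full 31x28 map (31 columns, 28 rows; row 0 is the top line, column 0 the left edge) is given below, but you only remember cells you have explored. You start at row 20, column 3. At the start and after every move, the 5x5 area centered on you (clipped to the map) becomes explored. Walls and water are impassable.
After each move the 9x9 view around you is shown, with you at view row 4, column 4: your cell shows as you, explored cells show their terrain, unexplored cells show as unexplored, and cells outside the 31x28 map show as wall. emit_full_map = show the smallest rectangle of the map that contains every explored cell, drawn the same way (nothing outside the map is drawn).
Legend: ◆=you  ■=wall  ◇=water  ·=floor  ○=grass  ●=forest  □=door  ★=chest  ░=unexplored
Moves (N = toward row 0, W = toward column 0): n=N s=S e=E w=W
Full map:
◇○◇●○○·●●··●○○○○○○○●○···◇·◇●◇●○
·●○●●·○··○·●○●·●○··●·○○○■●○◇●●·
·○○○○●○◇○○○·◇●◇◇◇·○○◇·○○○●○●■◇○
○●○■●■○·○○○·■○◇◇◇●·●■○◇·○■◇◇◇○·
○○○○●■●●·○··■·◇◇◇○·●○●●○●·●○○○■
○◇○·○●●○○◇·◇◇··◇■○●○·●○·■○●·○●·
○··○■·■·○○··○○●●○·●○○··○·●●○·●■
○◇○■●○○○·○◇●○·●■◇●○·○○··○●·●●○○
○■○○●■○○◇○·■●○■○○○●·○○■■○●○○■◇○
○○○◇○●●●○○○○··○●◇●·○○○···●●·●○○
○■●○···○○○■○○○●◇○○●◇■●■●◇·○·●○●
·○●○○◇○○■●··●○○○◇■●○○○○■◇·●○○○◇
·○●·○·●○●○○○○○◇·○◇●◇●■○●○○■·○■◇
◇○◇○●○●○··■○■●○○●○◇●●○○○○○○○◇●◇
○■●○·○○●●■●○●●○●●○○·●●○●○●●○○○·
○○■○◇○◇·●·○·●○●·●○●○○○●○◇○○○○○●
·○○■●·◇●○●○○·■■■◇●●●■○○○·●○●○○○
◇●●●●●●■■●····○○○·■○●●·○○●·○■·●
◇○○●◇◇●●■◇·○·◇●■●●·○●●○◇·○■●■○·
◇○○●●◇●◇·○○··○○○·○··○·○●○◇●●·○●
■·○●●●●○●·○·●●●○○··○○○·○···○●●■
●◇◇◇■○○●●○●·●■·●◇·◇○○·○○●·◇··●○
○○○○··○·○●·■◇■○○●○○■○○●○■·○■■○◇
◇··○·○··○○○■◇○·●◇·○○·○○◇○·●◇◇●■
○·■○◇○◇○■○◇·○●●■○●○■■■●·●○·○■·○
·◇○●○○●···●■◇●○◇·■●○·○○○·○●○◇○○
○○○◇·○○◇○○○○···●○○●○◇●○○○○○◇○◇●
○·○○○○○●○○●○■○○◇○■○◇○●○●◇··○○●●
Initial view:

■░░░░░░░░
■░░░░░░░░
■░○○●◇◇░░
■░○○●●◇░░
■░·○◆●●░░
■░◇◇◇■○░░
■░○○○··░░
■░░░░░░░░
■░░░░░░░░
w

■■░░░░░░░
■■░░░░░░░
■■◇○○●◇◇░
■■◇○○●●◇░
■■■·◆●●●░
■■●◇◇◇■○░
■■○○○○··░
■■░░░░░░░
■■░░░░░░░

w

■■■░░░░░░
■■■░░░░░░
■■■◇○○●◇◇
■■■◇○○●●◇
■■■■◆○●●●
■■■●◇◇◇■○
■■■○○○○··
■■■░░░░░░
■■■░░░░░░

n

■■■░░░░░░
■■■░░░░░░
■■■◇●●●░░
■■■◇○○●◇◇
■■■◇◆○●●◇
■■■■·○●●●
■■■●◇◇◇■○
■■■○○○○··
■■■░░░░░░

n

■■■░░░░░░
■■■░░░░░░
■■■·○○■░░
■■■◇●●●░░
■■■◇◆○●◇◇
■■■◇○○●●◇
■■■■·○●●●
■■■●◇◇◇■○
■■■○○○○··

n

■■■░░░░░░
■■■░░░░░░
■■■○○■○░░
■■■·○○■░░
■■■◇◆●●░░
■■■◇○○●◇◇
■■■◇○○●●◇
■■■■·○●●●
■■■●◇◇◇■○

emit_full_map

○○■○░░
·○○■░░
◇◆●●░░
◇○○●◇◇
◇○○●●◇
■·○●●●
●◇◇◇■○
○○○○··

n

■■■░░░░░░
■■■░░░░░░
■■■○■●○░░
■■■○○■○░░
■■■·◆○■░░
■■■◇●●●░░
■■■◇○○●◇◇
■■■◇○○●●◇
■■■■·○●●●

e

■■░░░░░░░
■■░░░░░░░
■■○■●○·░░
■■○○■○◇░░
■■·○◆■●░░
■■◇●●●●░░
■■◇○○●◇◇░
■■◇○○●●◇░
■■■·○●●●░

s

■■░░░░░░░
■■○■●○·░░
■■○○■○◇░░
■■·○○■●░░
■■◇●◆●●░░
■■◇○○●◇◇░
■■◇○○●●◇░
■■■·○●●●░
■■●◇◇◇■○░

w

■■■░░░░░░
■■■○■●○·░
■■■○○■○◇░
■■■·○○■●░
■■■◇◆●●●░
■■■◇○○●◇◇
■■■◇○○●●◇
■■■■·○●●●
■■■●◇◇◇■○

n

■■■░░░░░░
■■■░░░░░░
■■■○■●○·░
■■■○○■○◇░
■■■·◆○■●░
■■■◇●●●●░
■■■◇○○●◇◇
■■■◇○○●●◇
■■■■·○●●●

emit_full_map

○■●○·░
○○■○◇░
·◆○■●░
◇●●●●░
◇○○●◇◇
◇○○●●◇
■·○●●●
●◇◇◇■○
○○○○··

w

■■■■░░░░░
■■■■░░░░░
■■■■○■●○·
■■■■○○■○◇
■■■■◆○○■●
■■■■◇●●●●
■■■■◇○○●◇
■■■■◇○○●●
■■■■■·○●●

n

■■■■░░░░░
■■■■░░░░░
■■■■◇○◇░░
■■■■○■●○·
■■■■◆○■○◇
■■■■·○○■●
■■■■◇●●●●
■■■■◇○○●◇
■■■■◇○○●●

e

■■■░░░░░░
■■■░░░░░░
■■■◇○◇○░░
■■■○■●○·░
■■■○◆■○◇░
■■■·○○■●░
■■■◇●●●●░
■■■◇○○●◇◇
■■■◇○○●●◇

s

■■■░░░░░░
■■■◇○◇○░░
■■■○■●○·░
■■■○○■○◇░
■■■·◆○■●░
■■■◇●●●●░
■■■◇○○●◇◇
■■■◇○○●●◇
■■■■·○●●●

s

■■■◇○◇○░░
■■■○■●○·░
■■■○○■○◇░
■■■·○○■●░
■■■◇◆●●●░
■■■◇○○●◇◇
■■■◇○○●●◇
■■■■·○●●●
■■■●◇◇◇■○

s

■■■○■●○·░
■■■○○■○◇░
■■■·○○■●░
■■■◇●●●●░
■■■◇◆○●◇◇
■■■◇○○●●◇
■■■■·○●●●
■■■●◇◇◇■○
■■■○○○○··

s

■■■○○■○◇░
■■■·○○■●░
■■■◇●●●●░
■■■◇○○●◇◇
■■■◇◆○●●◇
■■■■·○●●●
■■■●◇◇◇■○
■■■○○○○··
■■■░░░░░░

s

■■■·○○■●░
■■■◇●●●●░
■■■◇○○●◇◇
■■■◇○○●●◇
■■■■◆○●●●
■■■●◇◇◇■○
■■■○○○○··
■■■░░░░░░
■■■░░░░░░

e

■■·○○■●░░
■■◇●●●●░░
■■◇○○●◇◇░
■■◇○○●●◇░
■■■·◆●●●░
■■●◇◇◇■○░
■■○○○○··░
■■░░░░░░░
■■░░░░░░░

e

■·○○■●░░░
■◇●●●●░░░
■◇○○●◇◇░░
■◇○○●●◇░░
■■·○◆●●░░
■●◇◇◇■○░░
■○○○○··░░
■░░░░░░░░
■░░░░░░░░

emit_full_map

◇○◇○░░
○■●○·░
○○■○◇░
·○○■●░
◇●●●●░
◇○○●◇◇
◇○○●●◇
■·○◆●●
●◇◇◇■○
○○○○··

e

·○○■●░░░░
◇●●●●░░░░
◇○○●◇◇●░░
◇○○●●◇●░░
■·○●◆●●░░
●◇◇◇■○○░░
○○○○··○░░
░░░░░░░░░
░░░░░░░░░

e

○○■●░░░░░
●●●●░░░░░
○○●◇◇●●░░
○○●●◇●◇░░
·○●●◆●○░░
◇◇◇■○○●░░
○○○··○·░░
░░░░░░░░░
░░░░░░░░░

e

○■●░░░░░░
●●●░░░░░░
○●◇◇●●■░░
○●●◇●◇·░░
○●●●◆○●░░
◇◇■○○●●░░
○○··○·○░░
░░░░░░░░░
░░░░░░░░░

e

■●░░░░░░░
●●░░░░░░░
●◇◇●●■◇░░
●●◇●◇·○░░
●●●●◆●·░░
◇■○○●●○░░
○··○·○●░░
░░░░░░░░░
░░░░░░░░░

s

●●░░░░░░░
●◇◇●●■◇░░
●●◇●◇·○░░
●●●●○●·░░
◇■○○◆●○░░
○··○·○●░░
░░○··○○░░
░░░░░░░░░
░░░░░░░░░

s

●◇◇●●■◇░░
●●◇●◇·○░░
●●●●○●·░░
◇■○○●●○░░
○··○◆○●░░
░░○··○○░░
░░○◇○■○░░
░░░░░░░░░
░░░░░░░░░

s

●●◇●◇·○░░
●●●●○●·░░
◇■○○●●○░░
○··○·○●░░
░░○·◆○○░░
░░○◇○■○░░
░░○●···░░
░░░░░░░░░
░░░░░░░░░

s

●●●●○●·░░
◇■○○●●○░░
○··○·○●░░
░░○··○○░░
░░○◇◆■○░░
░░○●···░░
░░○○◇○○░░
░░░░░░░░░
■■■■■■■■■

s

◇■○○●●○░░
○··○·○●░░
░░○··○○░░
░░○◇○■○░░
░░○●◆··░░
░░○○◇○○░░
░░○○●○○░░
■■■■■■■■■
■■■■■■■■■

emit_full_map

◇○◇○░░░░░░
○■●○·░░░░░
○○■○◇░░░░░
·○○■●░░░░░
◇●●●●░░░░░
◇○○●◇◇●●■◇
◇○○●●◇●◇·○
■·○●●●●○●·
●◇◇◇■○○●●○
○○○○··○·○●
░░░░░○··○○
░░░░░○◇○■○
░░░░░○●◆··
░░░░░○○◇○○
░░░░░○○●○○

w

◇◇■○○●●○░
○○··○·○●░
░░·○··○○░
░░◇○◇○■○░
░░○○◆···░
░░·○○◇○○░
░░○○○●○○░
■■■■■■■■■
■■■■■■■■■

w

◇◇◇■○○●●○
○○○··○·○●
░░○·○··○○
░░○◇○◇○■○
░░●○◆●···
░░◇·○○◇○○
░░○○○○●○○
■■■■■■■■■
■■■■■■■■■

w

●◇◇◇■○○●●
○○○○··○·○
░░·○·○··○
░░■○◇○◇○■
░░○●◆○●··
░░○◇·○○◇○
░░○○○○○●○
■■■■■■■■■
■■■■■■■■■

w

■●◇◇◇■○○●
■○○○○··○·
■░··○·○··
■░·■○◇○◇○
■░◇○◆○○●·
■░○○◇·○○◇
■░·○○○○○●
■■■■■■■■■
■■■■■■■■■

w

■■●◇◇◇■○○
■■○○○○··○
■■◇··○·○·
■■○·■○◇○◇
■■·◇◆●○○●
■■○○○◇·○○
■■○·○○○○○
■■■■■■■■■
■■■■■■■■■

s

■■○○○○··○
■■◇··○·○·
■■○·■○◇○◇
■■·◇○●○○●
■■○○◆◇·○○
■■○·○○○○○
■■■■■■■■■
■■■■■■■■■
■■■■■■■■■

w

■■■○○○○··
■■■◇··○·○
■■■○·■○◇○
■■■·◇○●○○
■■■○◆○◇·○
■■■○·○○○○
■■■■■■■■■
■■■■■■■■■
■■■■■■■■■

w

■■■■○○○○·
■■■■◇··○·
■■■■○·■○◇
■■■■·◇○●○
■■■■◆○○◇·
■■■■○·○○○
■■■■■■■■■
■■■■■■■■■
■■■■■■■■■

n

■■■■●◇◇◇■
■■■■○○○○·
■■■■◇··○·
■■■■○·■○◇
■■■■◆◇○●○
■■■■○○○◇·
■■■■○·○○○
■■■■■■■■■
■■■■■■■■■

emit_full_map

◇○◇○░░░░░░
○■●○·░░░░░
○○■○◇░░░░░
·○○■●░░░░░
◇●●●●░░░░░
◇○○●◇◇●●■◇
◇○○●●◇●◇·○
■·○●●●●○●·
●◇◇◇■○○●●○
○○○○··○·○●
◇··○·○··○○
○·■○◇○◇○■○
◆◇○●○○●···
○○○◇·○○◇○○
○·○○○○○●○○


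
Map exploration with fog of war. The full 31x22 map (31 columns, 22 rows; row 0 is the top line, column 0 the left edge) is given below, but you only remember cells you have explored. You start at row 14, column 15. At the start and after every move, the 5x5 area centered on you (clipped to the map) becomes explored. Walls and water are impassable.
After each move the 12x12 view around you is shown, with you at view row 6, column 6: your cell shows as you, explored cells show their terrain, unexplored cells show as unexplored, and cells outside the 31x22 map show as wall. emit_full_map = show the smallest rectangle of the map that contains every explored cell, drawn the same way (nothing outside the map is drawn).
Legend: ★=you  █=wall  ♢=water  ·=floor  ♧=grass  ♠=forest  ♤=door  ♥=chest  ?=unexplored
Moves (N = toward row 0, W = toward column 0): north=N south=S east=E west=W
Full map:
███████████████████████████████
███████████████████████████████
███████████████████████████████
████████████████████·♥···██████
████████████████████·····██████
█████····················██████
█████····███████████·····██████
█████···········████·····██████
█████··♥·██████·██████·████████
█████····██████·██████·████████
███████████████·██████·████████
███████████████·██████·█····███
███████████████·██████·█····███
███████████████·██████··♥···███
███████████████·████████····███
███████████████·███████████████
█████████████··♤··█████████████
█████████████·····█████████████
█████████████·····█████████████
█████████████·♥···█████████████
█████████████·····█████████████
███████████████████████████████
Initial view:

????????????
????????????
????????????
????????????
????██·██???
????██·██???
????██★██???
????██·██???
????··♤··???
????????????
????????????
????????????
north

????????????
????????????
????????????
????????????
????██·██???
????██·██???
????██★██???
????██·██???
????██·██???
????··♤··???
????????????
????????????

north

????????????
????????????
????????????
????????????
????██·██???
????██·██???
????██★██???
????██·██???
????██·██???
????██·██???
????··♤··???
????????????

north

????????????
????????????
????????????
????????????
????██·██???
????██·██???
????██★██???
????██·██???
????██·██???
????██·██???
????██·██???
????··♤··???

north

????????????
????????????
????????????
????????????
????██·██???
????██·██???
????██★██???
????██·██???
????██·██???
????██·██???
????██·██???
????██·██???

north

????????????
????????????
????????????
????????????
????···██???
????██·██???
????██★██???
????██·██???
????██·██???
????██·██???
????██·██???
????██·██???

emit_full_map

···██
██·██
██★██
██·██
██·██
██·██
██·██
██·██
██·██
··♤··

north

????????????
????????????
????????????
????????????
????█████???
????···██???
????██★██???
????██·██???
????██·██???
????██·██???
????██·██???
????██·██???

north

????????????
????????????
????????????
????????????
????·····???
????█████???
????··★██???
????██·██???
????██·██???
????██·██???
????██·██???
????██·██???

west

????????????
????????????
????????????
????????????
????······??
????██████??
????··★·██??
????███·██??
????███·██??
?????██·██??
?????██·██??
?????██·██??

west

????????????
????????????
????????????
????????????
????·······?
????███████?
????··★··██?
????████·██?
????████·██?
??????██·██?
??????██·██?
??????██·██?

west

????????????
????????????
????????????
????????????
????········
????████████
????··★···██
????█████·██
????█████·██
???????██·██
???????██·██
???????██·██

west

????????????
????????????
????????????
????????????
????········
????████████
????··★····█
????██████·█
????██████·█
????????██·█
????????██·█
????????██·█

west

????????????
????????????
????????????
????????????
????········
????·███████
????··★·····
????·██████·
????·██████·
?????????██·
?????????██·
?????????██·

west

????????????
????????????
????????????
????????????
????········
????··██████
????··★·····
????♥·██████
????··██████
??????????██
??????????██
??????????██

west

????????????
????????????
????????????
????????????
????········
????···█████
????··★·····
????·♥·█████
????···█████
???????????█
???????????█
???????????█

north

????????????
????????????
????????????
????????????
????█████???
????········
????··★█████
????········
????·♥·█████
????···█████
???????????█
???????????█

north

████████████
????????????
????????????
????????????
????█████???
????█████???
????··★·····
????···█████
????········
????·♥·█████
????···█████
???????????█

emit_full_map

█████???????
█████???????
··★·········
···█████████
··········██
·♥·██████·██
···██████·██
???????██·██
???????██·██
???????██·██
???????██·██
???????██·██
???????██·██
???????··♤··

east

████████████
????????????
????????????
????????????
???██████???
???██████???
???···★·····
???···██████
???·········
???·♥·██████
???···██████
??????????██

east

████████████
????????????
????????????
????????????
??███████???
??███████???
??····★·····
??···███████
??··········
??·♥·██████·
??···██████·
?????????██·

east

████████████
????????????
????????????
????????????
?████████???
?████████???
?·····★·····
?···████████
?··········█
?·♥·██████·█
?···██████·█
????????██·█

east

████████████
????????????
????????????
????????????
█████████???
█████████???
······★·····
···█████████
··········██
·♥·██████·██
···██████·██
???????██·██

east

████████████
????????????
????????????
????????????
█████████???
█████████???
······★····?
··█████████?
·········██?
♥·██████·██?
··██████·██?
??????██·██?

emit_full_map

██████████??
██████████??
·······★····
···█████████
··········██
·♥·██████·██
···██████·██
???????██·██
???????██·██
???????██·██
???????██·██
???????██·██
???????██·██
???????··♤··

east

████████████
????????????
????????????
????????????
█████████???
█████████???
······★···??
·█████████??
········██??
·██████·██??
·██████·██??
?????██·██??

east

████████████
????????????
????????????
????????????
█████████???
█████████???
······★··???
█████████???
·······██???
██████·██???
██████·██???
????██·██???

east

████████████
????????????
????????????
????????????
█████████???
█████████???
······★··???
█████████???
······███???
█████·██????
█████·██????
???██·██????

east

████████████
????????????
????????????
????????????
█████████???
█████████???
······★··???
█████████???
·····████???
████·██?????
████·██?????
??██·██?????

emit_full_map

██████████████
██████████████
···········★··
···███████████
··········████
·♥·██████·██??
···██████·██??
???????██·██??
???????██·██??
???????██·██??
???????██·██??
???????██·██??
???????██·██??
???????··♤··??


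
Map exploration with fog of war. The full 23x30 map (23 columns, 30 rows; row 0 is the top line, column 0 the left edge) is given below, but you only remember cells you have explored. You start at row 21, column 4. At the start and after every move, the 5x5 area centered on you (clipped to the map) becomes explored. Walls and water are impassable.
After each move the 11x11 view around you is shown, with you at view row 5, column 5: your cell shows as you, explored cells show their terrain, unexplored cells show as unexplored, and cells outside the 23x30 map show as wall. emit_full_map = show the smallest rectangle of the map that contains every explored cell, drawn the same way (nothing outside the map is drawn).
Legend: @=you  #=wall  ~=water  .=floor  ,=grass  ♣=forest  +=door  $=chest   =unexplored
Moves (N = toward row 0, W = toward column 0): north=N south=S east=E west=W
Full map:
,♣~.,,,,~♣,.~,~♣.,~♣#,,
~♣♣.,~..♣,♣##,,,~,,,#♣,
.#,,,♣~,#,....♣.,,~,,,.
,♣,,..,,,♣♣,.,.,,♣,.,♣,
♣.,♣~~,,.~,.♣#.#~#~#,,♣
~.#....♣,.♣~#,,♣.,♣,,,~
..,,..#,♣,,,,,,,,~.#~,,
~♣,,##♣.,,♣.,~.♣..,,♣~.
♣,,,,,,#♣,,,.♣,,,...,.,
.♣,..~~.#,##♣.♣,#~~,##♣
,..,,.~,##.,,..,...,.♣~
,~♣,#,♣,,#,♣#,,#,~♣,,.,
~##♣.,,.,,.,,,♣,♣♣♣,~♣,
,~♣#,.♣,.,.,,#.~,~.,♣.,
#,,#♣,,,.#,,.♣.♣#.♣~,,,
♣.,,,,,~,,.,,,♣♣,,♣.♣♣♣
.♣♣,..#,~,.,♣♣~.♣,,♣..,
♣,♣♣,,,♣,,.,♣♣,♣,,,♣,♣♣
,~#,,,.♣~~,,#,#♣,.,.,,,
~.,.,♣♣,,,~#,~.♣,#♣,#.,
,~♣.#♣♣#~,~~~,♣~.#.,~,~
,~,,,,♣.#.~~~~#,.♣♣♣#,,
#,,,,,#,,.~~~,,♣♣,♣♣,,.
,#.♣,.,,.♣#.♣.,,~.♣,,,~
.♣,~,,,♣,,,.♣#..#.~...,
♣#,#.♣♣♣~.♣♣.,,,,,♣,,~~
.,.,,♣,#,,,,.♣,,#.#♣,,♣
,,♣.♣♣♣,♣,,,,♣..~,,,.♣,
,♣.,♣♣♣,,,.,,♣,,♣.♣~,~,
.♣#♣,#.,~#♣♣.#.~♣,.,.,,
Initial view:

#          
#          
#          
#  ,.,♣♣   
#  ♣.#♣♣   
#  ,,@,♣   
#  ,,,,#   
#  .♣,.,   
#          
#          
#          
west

##         
##         
##         
## .,.,♣♣  
## ~♣.#♣♣  
## ~,@,,♣  
## ,,,,,#  
## #.♣,.,  
##         
##         
##         

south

##         
##         
## .,.,♣♣  
## ~♣.#♣♣  
## ~,,,,♣  
## ,,@,,#  
## #.♣,.,  
## ♣,~,,   
##         
##         
##         

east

#          
#          
# .,.,♣♣   
# ~♣.#♣♣   
# ~,,,,♣   
# ,,,@,#   
# #.♣,.,   
# ♣,~,,,   
#          
#          
#          

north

#          
#          
#          
# .,.,♣♣   
# ~♣.#♣♣   
# ~,,@,♣   
# ,,,,,#   
# #.♣,.,   
# ♣,~,,,   
#          
#          

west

##         
##         
##         
## .,.,♣♣  
## ~♣.#♣♣  
## ~,@,,♣  
## ,,,,,#  
## #.♣,.,  
## ♣,~,,,  
##         
##         

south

##         
##         
## .,.,♣♣  
## ~♣.#♣♣  
## ~,,,,♣  
## ,,@,,#  
## #.♣,.,  
## ♣,~,,,  
##         
##         
##         

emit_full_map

.,.,♣♣
~♣.#♣♣
~,,,,♣
,,@,,#
#.♣,.,
♣,~,,,

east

#          
#          
# .,.,♣♣   
# ~♣.#♣♣   
# ~,,,,♣   
# ,,,@,#   
# #.♣,.,   
# ♣,~,,,   
#          
#          
#          

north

#          
#          
#          
# .,.,♣♣   
# ~♣.#♣♣   
# ~,,@,♣   
# ,,,,,#   
# #.♣,.,   
# ♣,~,,,   
#          
#          
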